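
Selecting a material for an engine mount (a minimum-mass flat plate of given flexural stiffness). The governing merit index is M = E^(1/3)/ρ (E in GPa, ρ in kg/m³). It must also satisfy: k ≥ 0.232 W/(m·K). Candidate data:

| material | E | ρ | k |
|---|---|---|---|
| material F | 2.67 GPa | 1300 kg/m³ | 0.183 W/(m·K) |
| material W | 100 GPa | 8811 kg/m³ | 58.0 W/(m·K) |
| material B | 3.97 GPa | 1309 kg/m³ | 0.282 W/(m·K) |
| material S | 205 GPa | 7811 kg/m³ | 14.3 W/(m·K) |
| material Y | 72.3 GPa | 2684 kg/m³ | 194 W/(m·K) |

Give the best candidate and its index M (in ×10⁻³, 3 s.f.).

Screen on constraints: k ≥ 0.232 W/(m·K). Survivors: material W, material B, material S, material Y.
Evaluate M for each candidate:
  material Y: M = 1.55×10⁻³
  material B: M = 1.21×10⁻³
  material S: M = 0.755×10⁻³
  material W: M = 0.527×10⁻³
Material Y ranks first.

material Y, M = 1.55×10⁻³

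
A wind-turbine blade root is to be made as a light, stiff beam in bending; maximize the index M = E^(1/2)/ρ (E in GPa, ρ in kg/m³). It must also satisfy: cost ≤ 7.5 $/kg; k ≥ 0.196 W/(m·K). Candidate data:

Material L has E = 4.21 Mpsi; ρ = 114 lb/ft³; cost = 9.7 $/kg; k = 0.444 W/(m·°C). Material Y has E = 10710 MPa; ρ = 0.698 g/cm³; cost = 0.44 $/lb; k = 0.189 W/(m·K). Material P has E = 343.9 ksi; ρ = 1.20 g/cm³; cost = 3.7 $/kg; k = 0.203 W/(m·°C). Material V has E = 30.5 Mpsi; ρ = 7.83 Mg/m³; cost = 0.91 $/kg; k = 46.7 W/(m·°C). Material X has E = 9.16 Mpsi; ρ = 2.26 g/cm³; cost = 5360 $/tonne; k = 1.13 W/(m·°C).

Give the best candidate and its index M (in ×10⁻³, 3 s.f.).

material X, M = 3.52×10⁻³

Screen on constraints: cost ≤ 7.5 $/kg; k ≥ 0.196 W/(m·K). Survivors: material P, material V, material X.
In SI units:
  material P: E = 2.371 GPa, ρ = 1200 kg/m³
  material V: E = 210.3 GPa, ρ = 7830 kg/m³
  material X: E = 63.16 GPa, ρ = 2260 kg/m³
  material X: M = 3.52×10⁻³
  material V: M = 1.85×10⁻³
  material P: M = 1.28×10⁻³
The maximum is for material X.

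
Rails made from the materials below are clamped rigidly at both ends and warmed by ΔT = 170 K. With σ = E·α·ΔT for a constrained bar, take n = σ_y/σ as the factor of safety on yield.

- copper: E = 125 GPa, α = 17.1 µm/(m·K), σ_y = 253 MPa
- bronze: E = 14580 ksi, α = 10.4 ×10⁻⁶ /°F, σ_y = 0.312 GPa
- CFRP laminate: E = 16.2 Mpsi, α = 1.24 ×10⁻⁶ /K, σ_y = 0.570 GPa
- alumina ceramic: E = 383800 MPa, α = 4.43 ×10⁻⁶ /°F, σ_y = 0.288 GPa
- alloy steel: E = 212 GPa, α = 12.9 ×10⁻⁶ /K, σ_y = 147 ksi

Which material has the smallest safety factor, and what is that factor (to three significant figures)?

Converting E to GPa, α to ×10⁻⁶/K, σ_y to MPa, then σ and n for each:
  copper: E = 125.0, α = 17.1, σ_y = 253.0 → σ = 363 MPa, n = 0.696
  bronze: E = 100.5, α = 18.7, σ_y = 312.0 → σ = 320 MPa, n = 0.975
  CFRP laminate: E = 111.7, α = 1.24, σ_y = 570.0 → σ = 23.5 MPa, n = 24.2
  alumina ceramic: E = 383.8, α = 7.97, σ_y = 288.0 → σ = 520 MPa, n = 0.554
  alloy steel: E = 212.0, α = 12.9, σ_y = 1014 → σ = 465 MPa, n = 2.18
The minimum is alumina ceramic at n = 0.554.

alumina ceramic, n = 0.554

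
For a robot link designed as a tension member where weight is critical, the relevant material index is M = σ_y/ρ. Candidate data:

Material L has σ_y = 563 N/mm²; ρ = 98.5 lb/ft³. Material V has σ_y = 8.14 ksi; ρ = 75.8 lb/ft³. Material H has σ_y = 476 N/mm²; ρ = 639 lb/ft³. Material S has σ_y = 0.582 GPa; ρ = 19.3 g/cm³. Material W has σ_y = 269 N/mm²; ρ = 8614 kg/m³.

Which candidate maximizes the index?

Normalizing units and computing the index:
  material L: σ_y = 563.0 MPa, ρ = 1578 kg/m³
  material V: σ_y = 56.12 MPa, ρ = 1214 kg/m³
  material H: σ_y = 476.0 MPa, ρ = 10240 kg/m³
  material S: σ_y = 582.0 MPa, ρ = 19300 kg/m³
  material W: σ_y = 269.0 MPa, ρ = 8614 kg/m³
  material L: M = 357 kN·m/kg
  material H: M = 46.5 kN·m/kg
  material V: M = 46.2 kN·m/kg
  material W: M = 31.2 kN·m/kg
  material S: M = 30.2 kN·m/kg
Material L ranks first.

material L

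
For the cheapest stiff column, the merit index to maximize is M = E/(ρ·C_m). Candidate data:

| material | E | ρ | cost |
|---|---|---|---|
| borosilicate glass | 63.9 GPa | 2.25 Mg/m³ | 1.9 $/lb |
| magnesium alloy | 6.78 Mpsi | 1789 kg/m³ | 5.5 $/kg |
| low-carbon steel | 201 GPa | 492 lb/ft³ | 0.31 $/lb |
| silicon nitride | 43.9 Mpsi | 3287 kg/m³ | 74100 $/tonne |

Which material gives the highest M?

low-carbon steel

After converting to SI:
  borosilicate glass: E = 63.90 GPa, ρ = 2250 kg/m³, cost = 4.189 $/kg
  magnesium alloy: E = 46.75 GPa, ρ = 1789 kg/m³, cost = 5.500 $/kg
  low-carbon steel: E = 201.0 GPa, ρ = 7881 kg/m³, cost = 0.6834 $/kg
  silicon nitride: E = 302.7 GPa, ρ = 3287 kg/m³, cost = 74.10 $/kg
  low-carbon steel: M = 37.3 MN·m per $
  borosilicate glass: M = 6.78 MN·m per $
  magnesium alloy: M = 4.75 MN·m per $
  silicon nitride: M = 1.24 MN·m per $
Low-carbon steel has the largest M.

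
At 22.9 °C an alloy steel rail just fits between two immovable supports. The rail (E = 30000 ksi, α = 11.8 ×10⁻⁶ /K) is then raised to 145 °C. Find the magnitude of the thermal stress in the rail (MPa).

298 MPa

E = 30000 ksi = 206.8 GPa.
ΔT = 122.1 K. Constrained thermal stress σ = E·α·ΔT = 206.8×10³ MPa × 11.8×10⁻⁶ × 122.1 = 298 MPa (compressive).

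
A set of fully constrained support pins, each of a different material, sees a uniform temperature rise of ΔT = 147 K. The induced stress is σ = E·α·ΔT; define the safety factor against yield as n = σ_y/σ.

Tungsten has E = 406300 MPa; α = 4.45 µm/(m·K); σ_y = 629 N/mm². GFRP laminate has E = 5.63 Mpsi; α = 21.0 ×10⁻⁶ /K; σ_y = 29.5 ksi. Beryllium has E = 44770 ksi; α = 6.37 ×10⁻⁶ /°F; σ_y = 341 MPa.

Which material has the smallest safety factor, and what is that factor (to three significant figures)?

With everything in SI (GPa, ×10⁻⁶/K, MPa):
  tungsten: E = 406.3, α = 4.45, σ_y = 629.0 → σ = 266 MPa, n = 2.37
  GFRP laminate: E = 38.82, α = 21.0, σ_y = 203.4 → σ = 120 MPa, n = 1.70
  beryllium: E = 308.7, α = 11.5, σ_y = 341.0 → σ = 520 MPa, n = 0.655
The minimum is beryllium at n = 0.655.

beryllium, n = 0.655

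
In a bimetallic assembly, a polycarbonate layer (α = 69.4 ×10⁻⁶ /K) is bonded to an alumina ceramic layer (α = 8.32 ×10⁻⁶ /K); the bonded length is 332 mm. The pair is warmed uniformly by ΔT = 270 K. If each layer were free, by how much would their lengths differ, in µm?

Δα = |69.4 − 8.32|×10⁻⁶/K = 61.1×10⁻⁶/K.
ΔL_mismatch = Δα·L·ΔT = 61.1×10⁻⁶ × 332.0 mm × 270.0 K = 5480 µm.

5480 µm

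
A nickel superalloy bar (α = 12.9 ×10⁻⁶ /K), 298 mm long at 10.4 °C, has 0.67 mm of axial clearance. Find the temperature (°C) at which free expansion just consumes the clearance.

α·L₀·ΔT = 0.67 mm ⇒ ΔT = 0.67 / (12.9×10⁻⁶ × 298.0) = 174.3 K.
T = 10.4 + 174.3 = 184.7 °C.

185 °C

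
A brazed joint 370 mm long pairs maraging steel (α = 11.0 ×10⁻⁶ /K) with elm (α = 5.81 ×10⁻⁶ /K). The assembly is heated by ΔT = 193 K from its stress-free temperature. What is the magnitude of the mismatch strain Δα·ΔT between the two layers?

Δα = |11.0 − 5.81|×10⁻⁶/K = 5.19×10⁻⁶/K.
Mismatch strain = Δα·ΔT = 5.19×10⁻⁶ × 193.0 = 1.00×10⁻³.

1.00×10⁻³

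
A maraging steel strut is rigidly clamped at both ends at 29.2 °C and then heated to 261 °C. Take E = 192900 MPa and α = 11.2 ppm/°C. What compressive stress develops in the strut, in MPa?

501 MPa

E = 192900 MPa = 192.9 GPa.
ΔT = 231.8 K. Constrained thermal stress σ = E·α·ΔT = 192.9×10³ MPa × 11.2×10⁻⁶ × 231.8 = 501 MPa (compressive).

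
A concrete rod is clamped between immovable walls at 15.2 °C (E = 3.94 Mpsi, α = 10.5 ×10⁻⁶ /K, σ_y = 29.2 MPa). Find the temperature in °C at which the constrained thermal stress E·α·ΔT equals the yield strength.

118 °C

E = 3.94 Mpsi = 27.17 GPa.
E·α·ΔT = 29.20 MPa ⇒ ΔT = 29.20 / (27.17×10³ × 10.5×10⁻⁶) = 102.4 K.
T = 15.2 + 102.4 = 117.6 °C.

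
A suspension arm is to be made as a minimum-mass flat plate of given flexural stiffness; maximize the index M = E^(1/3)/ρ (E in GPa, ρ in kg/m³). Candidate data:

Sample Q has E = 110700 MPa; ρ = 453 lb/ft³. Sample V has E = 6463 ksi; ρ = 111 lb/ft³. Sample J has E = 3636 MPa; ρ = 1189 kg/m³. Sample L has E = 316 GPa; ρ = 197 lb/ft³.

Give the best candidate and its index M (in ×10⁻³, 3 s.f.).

Normalizing units and computing the index:
  sample Q: E = 110.7 GPa, ρ = 7256 kg/m³
  sample V: E = 44.56 GPa, ρ = 1778 kg/m³
  sample J: E = 3.636 GPa, ρ = 1189 kg/m³
  sample L: E = 316.0 GPa, ρ = 3156 kg/m³
  sample L: M = 2.16×10⁻³
  sample V: M = 1.99×10⁻³
  sample J: M = 1.29×10⁻³
  sample Q: M = 0.662×10⁻³
Sample L has the largest M.

sample L, M = 2.16×10⁻³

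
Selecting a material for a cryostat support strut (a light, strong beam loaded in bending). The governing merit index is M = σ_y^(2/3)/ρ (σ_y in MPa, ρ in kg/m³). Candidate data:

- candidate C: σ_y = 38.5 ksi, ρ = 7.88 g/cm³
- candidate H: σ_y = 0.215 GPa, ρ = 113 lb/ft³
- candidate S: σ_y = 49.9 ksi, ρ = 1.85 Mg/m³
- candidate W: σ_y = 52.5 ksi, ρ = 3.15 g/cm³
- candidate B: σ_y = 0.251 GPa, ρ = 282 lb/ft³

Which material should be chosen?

After converting to SI:
  candidate C: σ_y = 265.4 MPa, ρ = 7880 kg/m³
  candidate H: σ_y = 215.0 MPa, ρ = 1810 kg/m³
  candidate S: σ_y = 344.0 MPa, ρ = 1850 kg/m³
  candidate W: σ_y = 362.0 MPa, ρ = 3150 kg/m³
  candidate B: σ_y = 251.0 MPa, ρ = 4517 kg/m³
  candidate S: M = 26.5×10⁻³
  candidate H: M = 19.8×10⁻³
  candidate W: M = 16.1×10⁻³
  candidate B: M = 8.81×10⁻³
  candidate C: M = 5.24×10⁻³
Highest index: candidate S.

candidate S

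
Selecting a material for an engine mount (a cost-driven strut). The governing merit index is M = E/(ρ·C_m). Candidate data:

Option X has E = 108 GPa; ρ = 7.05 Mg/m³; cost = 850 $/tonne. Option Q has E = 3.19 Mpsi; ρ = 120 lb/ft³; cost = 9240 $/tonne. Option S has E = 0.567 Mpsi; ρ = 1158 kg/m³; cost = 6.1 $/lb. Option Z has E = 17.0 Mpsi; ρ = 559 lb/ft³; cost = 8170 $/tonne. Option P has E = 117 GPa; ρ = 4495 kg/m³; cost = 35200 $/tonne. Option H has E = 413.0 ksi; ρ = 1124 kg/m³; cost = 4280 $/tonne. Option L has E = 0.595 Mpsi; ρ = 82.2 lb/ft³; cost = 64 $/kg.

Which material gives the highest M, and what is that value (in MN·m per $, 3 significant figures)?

After converting to SI:
  option X: E = 108.0 GPa, ρ = 7050 kg/m³, cost = 0.8500 $/kg
  option Q: E = 21.99 GPa, ρ = 1922 kg/m³, cost = 9.240 $/kg
  option S: E = 3.909 GPa, ρ = 1158 kg/m³, cost = 13.45 $/kg
  option Z: E = 117.2 GPa, ρ = 8954 kg/m³, cost = 8.170 $/kg
  option P: E = 117.0 GPa, ρ = 4495 kg/m³, cost = 35.20 $/kg
  option H: E = 2.848 GPa, ρ = 1124 kg/m³, cost = 4.280 $/kg
  option L: E = 4.102 GPa, ρ = 1317 kg/m³, cost = 64.00 $/kg
  option X: M = 18.0 MN·m per $
  option Z: M = 1.60 MN·m per $
  option Q: M = 1.24 MN·m per $
  option P: M = 0.739 MN·m per $
  option H: M = 0.592 MN·m per $
  option S: M = 0.251 MN·m per $
  option L: M = 0.0487 MN·m per $
Option X ranks first.

option X, M = 18.0 MN·m per $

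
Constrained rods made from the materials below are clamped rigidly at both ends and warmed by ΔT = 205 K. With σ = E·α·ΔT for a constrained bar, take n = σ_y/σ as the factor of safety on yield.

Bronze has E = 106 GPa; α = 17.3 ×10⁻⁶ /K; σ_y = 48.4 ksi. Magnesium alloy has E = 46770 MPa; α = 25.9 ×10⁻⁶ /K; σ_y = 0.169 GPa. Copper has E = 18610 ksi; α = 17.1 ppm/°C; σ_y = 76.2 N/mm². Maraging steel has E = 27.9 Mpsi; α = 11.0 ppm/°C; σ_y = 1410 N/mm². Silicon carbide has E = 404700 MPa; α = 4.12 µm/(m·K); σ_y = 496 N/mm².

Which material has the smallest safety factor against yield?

Per material, after unit conversion:
  bronze: E = 106.0, α = 17.3, σ_y = 333.7 → σ = 376 MPa, n = 0.888
  magnesium alloy: E = 46.77, α = 25.9, σ_y = 169.0 → σ = 248 MPa, n = 0.681
  copper: E = 128.3, α = 17.1, σ_y = 76.20 → σ = 450 MPa, n = 0.169
  maraging steel: E = 192.4, α = 11.0, σ_y = 1410 → σ = 434 MPa, n = 3.25
  silicon carbide: E = 404.7, α = 4.12, σ_y = 496.0 → σ = 342 MPa, n = 1.45
Copper has the lowest safety factor, n = 0.169.

copper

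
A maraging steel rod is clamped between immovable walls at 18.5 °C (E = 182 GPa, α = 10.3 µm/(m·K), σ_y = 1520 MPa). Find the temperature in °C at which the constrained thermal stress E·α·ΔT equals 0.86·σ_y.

716 °C

E·α·ΔT = 1307 MPa ⇒ ΔT = 1307 / (182.0×10³ × 10.3×10⁻⁶) = 697.3 K.
T = 18.5 + 697.3 = 715.8 °C.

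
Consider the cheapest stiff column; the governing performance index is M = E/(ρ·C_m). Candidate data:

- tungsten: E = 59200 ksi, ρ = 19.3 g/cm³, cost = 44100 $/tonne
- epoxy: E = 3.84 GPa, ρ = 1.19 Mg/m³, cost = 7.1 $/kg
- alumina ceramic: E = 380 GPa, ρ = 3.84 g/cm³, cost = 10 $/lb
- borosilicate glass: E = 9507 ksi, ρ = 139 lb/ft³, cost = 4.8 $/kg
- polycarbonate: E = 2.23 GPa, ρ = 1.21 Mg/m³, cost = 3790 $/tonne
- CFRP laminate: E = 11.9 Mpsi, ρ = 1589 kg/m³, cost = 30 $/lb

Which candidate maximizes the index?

Normalizing units and computing the index:
  tungsten: E = 408.2 GPa, ρ = 19300 kg/m³, cost = 44.10 $/kg
  epoxy: E = 3.840 GPa, ρ = 1190 kg/m³, cost = 7.100 $/kg
  alumina ceramic: E = 380.0 GPa, ρ = 3840 kg/m³, cost = 22.05 $/kg
  borosilicate glass: E = 65.55 GPa, ρ = 2227 kg/m³, cost = 4.800 $/kg
  polycarbonate: E = 2.230 GPa, ρ = 1210 kg/m³, cost = 3.790 $/kg
  CFRP laminate: E = 82.05 GPa, ρ = 1589 kg/m³, cost = 66.14 $/kg
  borosilicate glass: M = 6.13 MN·m per $
  alumina ceramic: M = 4.49 MN·m per $
  CFRP laminate: M = 0.781 MN·m per $
  polycarbonate: M = 0.486 MN·m per $
  tungsten: M = 0.480 MN·m per $
  epoxy: M = 0.454 MN·m per $
Highest index: borosilicate glass.

borosilicate glass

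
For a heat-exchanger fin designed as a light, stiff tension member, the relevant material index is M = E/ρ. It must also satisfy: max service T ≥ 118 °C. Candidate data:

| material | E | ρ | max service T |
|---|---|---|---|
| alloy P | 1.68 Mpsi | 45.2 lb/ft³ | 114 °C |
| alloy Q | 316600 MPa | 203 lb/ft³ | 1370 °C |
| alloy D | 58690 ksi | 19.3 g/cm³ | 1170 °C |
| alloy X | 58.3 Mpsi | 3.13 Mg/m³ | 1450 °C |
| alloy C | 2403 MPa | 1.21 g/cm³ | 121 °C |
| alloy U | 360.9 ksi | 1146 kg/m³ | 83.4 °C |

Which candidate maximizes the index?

alloy X

Screen on constraints: max service T ≥ 118 °C. Survivors: alloy Q, alloy D, alloy X, alloy C.
Convert each candidate to consistent units, then evaluate M:
  alloy Q: E = 316.6 GPa, ρ = 3252 kg/m³
  alloy D: E = 404.7 GPa, ρ = 19300 kg/m³
  alloy X: E = 402.0 GPa, ρ = 3130 kg/m³
  alloy C: E = 2.403 GPa, ρ = 1210 kg/m³
  alloy X: M = 128 MN·m/kg
  alloy Q: M = 97.4 MN·m/kg
  alloy D: M = 21.0 MN·m/kg
  alloy C: M = 1.99 MN·m/kg
Highest index: alloy X.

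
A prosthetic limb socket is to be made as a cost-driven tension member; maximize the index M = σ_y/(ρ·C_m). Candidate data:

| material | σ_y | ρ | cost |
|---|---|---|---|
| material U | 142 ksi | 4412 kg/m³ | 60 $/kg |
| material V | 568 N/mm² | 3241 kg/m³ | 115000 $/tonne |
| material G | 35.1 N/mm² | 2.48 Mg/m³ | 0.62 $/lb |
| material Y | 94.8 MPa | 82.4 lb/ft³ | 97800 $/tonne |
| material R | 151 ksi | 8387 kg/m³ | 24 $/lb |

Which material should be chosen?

After converting to SI:
  material U: σ_y = 979.1 MPa, ρ = 4412 kg/m³, cost = 60.00 $/kg
  material V: σ_y = 568.0 MPa, ρ = 3241 kg/m³, cost = 115.0 $/kg
  material G: σ_y = 35.10 MPa, ρ = 2480 kg/m³, cost = 1.367 $/kg
  material Y: σ_y = 94.80 MPa, ρ = 1320 kg/m³, cost = 97.80 $/kg
  material R: σ_y = 1041 MPa, ρ = 8387 kg/m³, cost = 52.91 $/kg
  material G: M = 10.4 kN·m per $
  material U: M = 3.70 kN·m per $
  material R: M = 2.35 kN·m per $
  material V: M = 1.52 kN·m per $
  material Y: M = 0.734 kN·m per $
Highest index: material G.

material G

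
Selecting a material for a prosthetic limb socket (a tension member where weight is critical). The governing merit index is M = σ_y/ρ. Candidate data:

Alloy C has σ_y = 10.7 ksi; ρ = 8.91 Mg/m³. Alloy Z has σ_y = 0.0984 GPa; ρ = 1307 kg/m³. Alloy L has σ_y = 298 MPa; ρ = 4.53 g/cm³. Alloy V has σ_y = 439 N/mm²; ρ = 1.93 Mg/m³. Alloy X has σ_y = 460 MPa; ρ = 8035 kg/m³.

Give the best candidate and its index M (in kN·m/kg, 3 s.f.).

Putting every candidate on a common basis:
  alloy C: σ_y = 73.77 MPa, ρ = 8910 kg/m³
  alloy Z: σ_y = 98.40 MPa, ρ = 1307 kg/m³
  alloy L: σ_y = 298.0 MPa, ρ = 4530 kg/m³
  alloy V: σ_y = 439.0 MPa, ρ = 1930 kg/m³
  alloy X: σ_y = 460.0 MPa, ρ = 8035 kg/m³
  alloy V: M = 227 kN·m/kg
  alloy Z: M = 75.3 kN·m/kg
  alloy L: M = 65.8 kN·m/kg
  alloy X: M = 57.2 kN·m/kg
  alloy C: M = 8.28 kN·m/kg
Alloy V has the largest M.

alloy V, M = 227 kN·m/kg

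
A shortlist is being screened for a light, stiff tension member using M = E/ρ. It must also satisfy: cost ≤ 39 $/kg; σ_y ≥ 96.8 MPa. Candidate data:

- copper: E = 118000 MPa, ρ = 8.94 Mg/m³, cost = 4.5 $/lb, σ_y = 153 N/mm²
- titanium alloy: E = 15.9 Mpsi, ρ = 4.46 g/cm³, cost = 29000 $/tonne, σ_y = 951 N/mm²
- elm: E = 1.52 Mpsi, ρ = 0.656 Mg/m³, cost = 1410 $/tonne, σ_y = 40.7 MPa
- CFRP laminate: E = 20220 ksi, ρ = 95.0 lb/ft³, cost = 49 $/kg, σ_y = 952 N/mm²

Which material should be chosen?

Screen on constraints: cost ≤ 39 $/kg; σ_y ≥ 96.8 MPa. Survivors: copper, titanium alloy.
Normalizing units and computing the index:
  copper: E = 118.0 GPa, ρ = 8940 kg/m³
  titanium alloy: E = 109.6 GPa, ρ = 4460 kg/m³
  titanium alloy: M = 24.6 MN·m/kg
  copper: M = 13.2 MN·m/kg
Highest index: titanium alloy.

titanium alloy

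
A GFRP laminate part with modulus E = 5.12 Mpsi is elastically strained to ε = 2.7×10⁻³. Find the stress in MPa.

95.3 MPa

E = 5.12 Mpsi = 35.30 GPa.
σ = E·ε = 35300 MPa × 2.7×10⁻³ = 95.3 MPa.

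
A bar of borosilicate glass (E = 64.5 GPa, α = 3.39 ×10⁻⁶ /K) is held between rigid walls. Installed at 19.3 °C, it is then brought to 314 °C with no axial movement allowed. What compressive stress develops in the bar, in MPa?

64.4 MPa

ΔT = 294.7 K. Constrained thermal stress σ = E·α·ΔT = 64.50×10³ MPa × 3.39×10⁻⁶ × 294.7 = 64.4 MPa (compressive).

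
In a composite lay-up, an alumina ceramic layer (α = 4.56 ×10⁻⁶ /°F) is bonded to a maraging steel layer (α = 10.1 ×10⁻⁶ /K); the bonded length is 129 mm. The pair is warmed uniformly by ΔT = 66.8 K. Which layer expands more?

alumina ceramic: α = 4.56×10⁻⁶/°F × 9/5 = 8.21×10⁻⁶/K.
α(alumina ceramic) = 8.21×10⁻⁶/K vs α(maraging steel) = 10.1×10⁻⁶/K.
Higher α expands more for the same ΔT: maraging steel.

maraging steel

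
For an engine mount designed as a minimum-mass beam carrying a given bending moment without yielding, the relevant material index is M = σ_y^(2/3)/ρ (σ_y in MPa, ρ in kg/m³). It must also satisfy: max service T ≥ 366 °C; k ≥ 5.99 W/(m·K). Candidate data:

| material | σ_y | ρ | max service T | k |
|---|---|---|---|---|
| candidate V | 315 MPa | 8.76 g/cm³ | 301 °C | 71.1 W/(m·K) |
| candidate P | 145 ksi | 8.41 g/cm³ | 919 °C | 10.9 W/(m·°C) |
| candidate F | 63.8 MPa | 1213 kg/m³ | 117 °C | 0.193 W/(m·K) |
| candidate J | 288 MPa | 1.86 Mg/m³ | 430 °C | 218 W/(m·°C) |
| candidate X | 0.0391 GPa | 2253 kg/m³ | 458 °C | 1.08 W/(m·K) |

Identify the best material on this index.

candidate J

Screen on constraints: max service T ≥ 366 °C; k ≥ 5.99 W/(m·K). Survivors: candidate P, candidate J.
Normalizing units and computing the index:
  candidate P: σ_y = 999.7 MPa, ρ = 8410 kg/m³
  candidate J: σ_y = 288.0 MPa, ρ = 1860 kg/m³
  candidate J: M = 23.4×10⁻³
  candidate P: M = 11.9×10⁻³
The maximum is for candidate J.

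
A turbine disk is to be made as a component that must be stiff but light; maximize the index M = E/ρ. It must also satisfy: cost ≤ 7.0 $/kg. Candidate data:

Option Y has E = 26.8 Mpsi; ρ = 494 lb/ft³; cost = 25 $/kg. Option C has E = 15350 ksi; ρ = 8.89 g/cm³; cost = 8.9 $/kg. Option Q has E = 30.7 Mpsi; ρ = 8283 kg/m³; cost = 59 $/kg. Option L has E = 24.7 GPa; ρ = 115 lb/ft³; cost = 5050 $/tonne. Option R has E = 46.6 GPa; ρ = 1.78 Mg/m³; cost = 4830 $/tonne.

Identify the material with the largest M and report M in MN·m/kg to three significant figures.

Screen on constraints: cost ≤ 7.0 $/kg. Survivors: option L, option R.
In SI units:
  option L: E = 24.70 GPa, ρ = 1842 kg/m³
  option R: E = 46.60 GPa, ρ = 1780 kg/m³
  option R: M = 26.2 MN·m/kg
  option L: M = 13.4 MN·m/kg
Option R ranks first.

option R, M = 26.2 MN·m/kg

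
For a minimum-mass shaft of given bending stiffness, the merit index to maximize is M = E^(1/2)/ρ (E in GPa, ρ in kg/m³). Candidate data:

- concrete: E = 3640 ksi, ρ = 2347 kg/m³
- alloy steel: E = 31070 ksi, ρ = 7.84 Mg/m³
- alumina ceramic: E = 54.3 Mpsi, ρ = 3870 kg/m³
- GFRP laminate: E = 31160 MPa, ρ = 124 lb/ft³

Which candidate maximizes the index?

alumina ceramic

Convert each candidate to consistent units, then evaluate M:
  concrete: E = 25.10 GPa, ρ = 2347 kg/m³
  alloy steel: E = 214.2 GPa, ρ = 7840 kg/m³
  alumina ceramic: E = 374.4 GPa, ρ = 3870 kg/m³
  GFRP laminate: E = 31.16 GPa, ρ = 1986 kg/m³
  alumina ceramic: M = 5.00×10⁻³
  GFRP laminate: M = 2.81×10⁻³
  concrete: M = 2.13×10⁻³
  alloy steel: M = 1.87×10⁻³
The maximum is for alumina ceramic.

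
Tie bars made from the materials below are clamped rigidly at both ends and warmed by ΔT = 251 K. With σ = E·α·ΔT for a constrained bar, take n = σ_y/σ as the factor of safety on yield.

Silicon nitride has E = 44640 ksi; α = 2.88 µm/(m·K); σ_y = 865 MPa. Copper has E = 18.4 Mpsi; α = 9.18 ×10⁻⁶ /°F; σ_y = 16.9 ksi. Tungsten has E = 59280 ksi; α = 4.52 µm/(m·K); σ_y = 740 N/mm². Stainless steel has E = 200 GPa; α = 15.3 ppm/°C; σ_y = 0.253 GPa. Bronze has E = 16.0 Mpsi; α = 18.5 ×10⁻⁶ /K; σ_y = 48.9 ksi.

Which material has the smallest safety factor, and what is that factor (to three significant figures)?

copper, n = 0.221

With everything in SI (GPa, ×10⁻⁶/K, MPa):
  silicon nitride: E = 307.8, α = 2.88, σ_y = 865.0 → σ = 222 MPa, n = 3.89
  copper: E = 126.9, α = 16.5, σ_y = 116.5 → σ = 526 MPa, n = 0.221
  tungsten: E = 408.7, α = 4.52, σ_y = 740.0 → σ = 464 MPa, n = 1.60
  stainless steel: E = 200.0, α = 15.3, σ_y = 253.0 → σ = 768 MPa, n = 0.329
  bronze: E = 110.3, α = 18.5, σ_y = 337.2 → σ = 512 MPa, n = 0.658
Smallest n: copper with n = 0.221.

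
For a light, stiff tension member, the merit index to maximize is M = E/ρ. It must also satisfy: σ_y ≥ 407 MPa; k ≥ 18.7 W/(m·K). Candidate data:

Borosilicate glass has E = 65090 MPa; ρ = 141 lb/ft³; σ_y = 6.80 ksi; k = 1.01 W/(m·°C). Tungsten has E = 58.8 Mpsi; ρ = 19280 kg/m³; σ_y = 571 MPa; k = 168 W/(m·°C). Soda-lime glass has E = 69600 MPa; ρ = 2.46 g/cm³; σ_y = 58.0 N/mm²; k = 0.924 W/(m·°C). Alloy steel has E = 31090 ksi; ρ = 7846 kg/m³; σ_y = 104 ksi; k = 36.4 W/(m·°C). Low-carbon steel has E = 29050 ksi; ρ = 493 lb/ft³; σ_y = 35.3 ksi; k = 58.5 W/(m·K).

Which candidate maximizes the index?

alloy steel

Screen on constraints: σ_y ≥ 407 MPa; k ≥ 18.7 W/(m·K). Survivors: tungsten, alloy steel.
In SI units:
  tungsten: E = 405.4 GPa, ρ = 19280 kg/m³
  alloy steel: E = 214.4 GPa, ρ = 7846 kg/m³
  alloy steel: M = 27.3 MN·m/kg
  tungsten: M = 21.0 MN·m/kg
The maximum is for alloy steel.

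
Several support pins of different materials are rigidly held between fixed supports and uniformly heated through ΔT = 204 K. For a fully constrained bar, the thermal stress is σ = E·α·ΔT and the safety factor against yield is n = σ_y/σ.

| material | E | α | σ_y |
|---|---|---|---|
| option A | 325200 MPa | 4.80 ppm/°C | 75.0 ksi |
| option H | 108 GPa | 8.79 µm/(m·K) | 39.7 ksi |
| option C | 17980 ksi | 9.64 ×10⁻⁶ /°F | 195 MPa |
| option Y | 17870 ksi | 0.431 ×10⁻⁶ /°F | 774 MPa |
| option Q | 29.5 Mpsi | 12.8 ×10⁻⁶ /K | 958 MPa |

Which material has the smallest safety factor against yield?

option C

Per material, after unit conversion:
  option A: E = 325.2, α = 4.80, σ_y = 517.1 → σ = 318 MPa, n = 1.62
  option H: E = 108.0, α = 8.79, σ_y = 273.7 → σ = 194 MPa, n = 1.41
  option C: E = 124.0, α = 17.4, σ_y = 195.0 → σ = 439 MPa, n = 0.444
  option Y: E = 123.2, α = 0.776, σ_y = 774.0 → σ = 19.5 MPa, n = 39.7
  option Q: E = 203.4, α = 12.8, σ_y = 958.0 → σ = 531 MPa, n = 1.80
The minimum is option C at n = 0.444.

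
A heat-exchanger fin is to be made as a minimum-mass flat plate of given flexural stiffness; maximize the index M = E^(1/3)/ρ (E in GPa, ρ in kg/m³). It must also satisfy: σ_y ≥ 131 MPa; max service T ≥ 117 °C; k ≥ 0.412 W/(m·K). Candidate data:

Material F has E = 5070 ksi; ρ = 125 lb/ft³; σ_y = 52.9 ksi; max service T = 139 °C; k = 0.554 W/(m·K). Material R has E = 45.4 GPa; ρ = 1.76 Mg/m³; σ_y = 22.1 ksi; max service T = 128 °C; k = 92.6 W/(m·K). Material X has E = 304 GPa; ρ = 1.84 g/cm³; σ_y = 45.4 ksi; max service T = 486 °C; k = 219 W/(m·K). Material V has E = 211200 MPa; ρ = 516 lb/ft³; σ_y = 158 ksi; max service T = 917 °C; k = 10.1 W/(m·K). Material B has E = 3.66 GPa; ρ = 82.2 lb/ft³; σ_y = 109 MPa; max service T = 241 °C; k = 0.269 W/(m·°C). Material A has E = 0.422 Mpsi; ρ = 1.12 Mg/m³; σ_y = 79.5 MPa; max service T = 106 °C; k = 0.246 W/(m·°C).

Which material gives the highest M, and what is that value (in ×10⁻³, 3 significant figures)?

Screen on constraints: σ_y ≥ 131 MPa; max service T ≥ 117 °C; k ≥ 0.412 W/(m·K). Survivors: material F, material R, material X, material V.
In SI units:
  material F: E = 34.96 GPa, ρ = 2002 kg/m³
  material R: E = 45.40 GPa, ρ = 1760 kg/m³
  material X: E = 304.0 GPa, ρ = 1840 kg/m³
  material V: E = 211.2 GPa, ρ = 8266 kg/m³
  material X: M = 3.65×10⁻³
  material R: M = 2.03×10⁻³
  material F: M = 1.63×10⁻³
  material V: M = 0.720×10⁻³
Material X ranks first.

material X, M = 3.65×10⁻³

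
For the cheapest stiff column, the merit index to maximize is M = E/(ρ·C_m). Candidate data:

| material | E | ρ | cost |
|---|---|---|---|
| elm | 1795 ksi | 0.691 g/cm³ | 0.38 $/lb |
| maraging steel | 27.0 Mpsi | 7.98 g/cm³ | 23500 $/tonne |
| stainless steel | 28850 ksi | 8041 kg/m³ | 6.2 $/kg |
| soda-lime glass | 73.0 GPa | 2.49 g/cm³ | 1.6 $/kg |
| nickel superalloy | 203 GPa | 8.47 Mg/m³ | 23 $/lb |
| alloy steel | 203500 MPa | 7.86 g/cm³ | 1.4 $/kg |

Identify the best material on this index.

Putting every candidate on a common basis:
  elm: E = 12.38 GPa, ρ = 691.0 kg/m³, cost = 0.8377 $/kg
  maraging steel: E = 186.2 GPa, ρ = 7980 kg/m³, cost = 23.50 $/kg
  stainless steel: E = 198.9 GPa, ρ = 8041 kg/m³, cost = 6.200 $/kg
  soda-lime glass: E = 73.00 GPa, ρ = 2490 kg/m³, cost = 1.600 $/kg
  nickel superalloy: E = 203.0 GPa, ρ = 8470 kg/m³, cost = 50.71 $/kg
  alloy steel: E = 203.5 GPa, ρ = 7860 kg/m³, cost = 1.400 $/kg
  elm: M = 21.4 MN·m per $
  alloy steel: M = 18.5 MN·m per $
  soda-lime glass: M = 18.3 MN·m per $
  stainless steel: M = 3.99 MN·m per $
  maraging steel: M = 0.993 MN·m per $
  nickel superalloy: M = 0.473 MN·m per $
Elm ranks first.

elm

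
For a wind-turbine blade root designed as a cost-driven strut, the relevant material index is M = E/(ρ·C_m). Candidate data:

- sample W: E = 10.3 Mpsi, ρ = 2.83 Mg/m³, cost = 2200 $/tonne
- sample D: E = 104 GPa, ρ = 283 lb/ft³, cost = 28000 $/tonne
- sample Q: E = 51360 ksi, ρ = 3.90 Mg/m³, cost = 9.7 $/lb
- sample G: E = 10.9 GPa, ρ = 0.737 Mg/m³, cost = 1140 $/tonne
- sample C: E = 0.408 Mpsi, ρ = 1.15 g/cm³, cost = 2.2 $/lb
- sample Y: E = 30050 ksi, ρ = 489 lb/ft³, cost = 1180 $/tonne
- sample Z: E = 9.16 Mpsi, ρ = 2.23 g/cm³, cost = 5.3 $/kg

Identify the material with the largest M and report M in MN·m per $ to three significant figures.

sample Y, M = 22.4 MN·m per $

Normalizing units and computing the index:
  sample W: E = 71.02 GPa, ρ = 2830 kg/m³, cost = 2.200 $/kg
  sample D: E = 104.0 GPa, ρ = 4533 kg/m³, cost = 28.00 $/kg
  sample Q: E = 354.1 GPa, ρ = 3900 kg/m³, cost = 21.38 $/kg
  sample G: E = 10.90 GPa, ρ = 737.0 kg/m³, cost = 1.140 $/kg
  sample C: E = 2.813 GPa, ρ = 1150 kg/m³, cost = 4.850 $/kg
  sample Y: E = 207.2 GPa, ρ = 7833 kg/m³, cost = 1.180 $/kg
  sample Z: E = 63.16 GPa, ρ = 2230 kg/m³, cost = 5.300 $/kg
  sample Y: M = 22.4 MN·m per $
  sample G: M = 13.0 MN·m per $
  sample W: M = 11.4 MN·m per $
  sample Z: M = 5.34 MN·m per $
  sample Q: M = 4.25 MN·m per $
  sample D: M = 0.819 MN·m per $
  sample C: M = 0.504 MN·m per $
Sample Y ranks first.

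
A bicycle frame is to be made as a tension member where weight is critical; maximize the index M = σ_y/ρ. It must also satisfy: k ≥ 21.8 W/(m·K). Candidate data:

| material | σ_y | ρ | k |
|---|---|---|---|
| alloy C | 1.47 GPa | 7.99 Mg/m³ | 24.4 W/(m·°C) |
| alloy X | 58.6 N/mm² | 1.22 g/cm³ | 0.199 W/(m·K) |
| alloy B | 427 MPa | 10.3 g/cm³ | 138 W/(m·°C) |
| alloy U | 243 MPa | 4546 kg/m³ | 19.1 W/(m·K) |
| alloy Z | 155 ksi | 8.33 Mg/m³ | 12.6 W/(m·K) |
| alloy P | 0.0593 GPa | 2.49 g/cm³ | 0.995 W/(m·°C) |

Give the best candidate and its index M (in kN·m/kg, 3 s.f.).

Screen on constraints: k ≥ 21.8 W/(m·K). Survivors: alloy C, alloy B.
In SI units:
  alloy C: σ_y = 1470 MPa, ρ = 7990 kg/m³
  alloy B: σ_y = 427.0 MPa, ρ = 10300 kg/m³
  alloy C: M = 184 kN·m/kg
  alloy B: M = 41.5 kN·m/kg
Alloy C has the largest M.

alloy C, M = 184 kN·m/kg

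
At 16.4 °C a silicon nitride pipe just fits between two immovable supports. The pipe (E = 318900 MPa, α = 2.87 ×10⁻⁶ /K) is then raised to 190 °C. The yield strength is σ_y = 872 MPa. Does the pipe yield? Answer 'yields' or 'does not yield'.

E = 318900 MPa = 318.9 GPa.
ΔT = 173.6 K. Constrained thermal stress σ = E·α·ΔT = 318.9×10³ MPa × 2.87×10⁻⁶ × 173.6 = 159 MPa (compressive).
Compare to σ_y = 872 MPa: σ < σ_y, so it does not yield.

does not yield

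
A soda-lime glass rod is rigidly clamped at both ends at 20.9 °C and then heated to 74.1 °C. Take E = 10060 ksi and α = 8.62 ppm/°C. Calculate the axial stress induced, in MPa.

E = 10060 ksi = 69.36 GPa.
ΔT = 53.20 K. Constrained thermal stress σ = E·α·ΔT = 69.36×10³ MPa × 8.62×10⁻⁶ × 53.20 = 31.8 MPa (compressive).

31.8 MPa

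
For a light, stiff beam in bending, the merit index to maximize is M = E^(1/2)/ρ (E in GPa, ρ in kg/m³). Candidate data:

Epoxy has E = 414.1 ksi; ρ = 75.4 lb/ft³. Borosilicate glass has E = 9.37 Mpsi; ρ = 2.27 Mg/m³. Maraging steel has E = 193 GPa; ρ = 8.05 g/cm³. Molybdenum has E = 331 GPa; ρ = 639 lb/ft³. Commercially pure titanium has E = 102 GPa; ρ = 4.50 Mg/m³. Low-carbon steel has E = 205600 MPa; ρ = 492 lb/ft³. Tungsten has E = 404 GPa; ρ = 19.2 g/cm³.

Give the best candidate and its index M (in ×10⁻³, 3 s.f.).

borosilicate glass, M = 3.54×10⁻³

Putting every candidate on a common basis:
  epoxy: E = 2.855 GPa, ρ = 1208 kg/m³
  borosilicate glass: E = 64.60 GPa, ρ = 2270 kg/m³
  maraging steel: E = 193.0 GPa, ρ = 8050 kg/m³
  molybdenum: E = 331.0 GPa, ρ = 10240 kg/m³
  commercially pure titanium: E = 102.0 GPa, ρ = 4500 kg/m³
  low-carbon steel: E = 205.6 GPa, ρ = 7881 kg/m³
  tungsten: E = 404.0 GPa, ρ = 19200 kg/m³
  borosilicate glass: M = 3.54×10⁻³
  commercially pure titanium: M = 2.24×10⁻³
  low-carbon steel: M = 1.82×10⁻³
  molybdenum: M = 1.78×10⁻³
  maraging steel: M = 1.73×10⁻³
  epoxy: M = 1.40×10⁻³
  tungsten: M = 1.05×10⁻³
Borosilicate glass ranks first.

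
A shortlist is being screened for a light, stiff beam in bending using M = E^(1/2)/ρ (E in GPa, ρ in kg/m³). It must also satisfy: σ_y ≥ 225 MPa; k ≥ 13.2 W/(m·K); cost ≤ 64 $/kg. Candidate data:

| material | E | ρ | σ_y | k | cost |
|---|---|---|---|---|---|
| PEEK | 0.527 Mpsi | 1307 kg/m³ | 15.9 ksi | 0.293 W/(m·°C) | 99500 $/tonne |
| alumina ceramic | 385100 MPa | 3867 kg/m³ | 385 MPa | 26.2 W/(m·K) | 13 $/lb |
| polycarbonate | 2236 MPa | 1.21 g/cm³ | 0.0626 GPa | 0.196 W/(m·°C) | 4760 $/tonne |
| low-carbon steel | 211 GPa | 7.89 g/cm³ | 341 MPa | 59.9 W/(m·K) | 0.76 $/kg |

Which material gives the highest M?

alumina ceramic

Screen on constraints: σ_y ≥ 225 MPa; k ≥ 13.2 W/(m·K); cost ≤ 64 $/kg. Survivors: alumina ceramic, low-carbon steel.
Convert each candidate to consistent units, then evaluate M:
  alumina ceramic: E = 385.1 GPa, ρ = 3867 kg/m³
  low-carbon steel: E = 211.0 GPa, ρ = 7890 kg/m³
  alumina ceramic: M = 5.07×10⁻³
  low-carbon steel: M = 1.84×10⁻³
Alumina ceramic ranks first.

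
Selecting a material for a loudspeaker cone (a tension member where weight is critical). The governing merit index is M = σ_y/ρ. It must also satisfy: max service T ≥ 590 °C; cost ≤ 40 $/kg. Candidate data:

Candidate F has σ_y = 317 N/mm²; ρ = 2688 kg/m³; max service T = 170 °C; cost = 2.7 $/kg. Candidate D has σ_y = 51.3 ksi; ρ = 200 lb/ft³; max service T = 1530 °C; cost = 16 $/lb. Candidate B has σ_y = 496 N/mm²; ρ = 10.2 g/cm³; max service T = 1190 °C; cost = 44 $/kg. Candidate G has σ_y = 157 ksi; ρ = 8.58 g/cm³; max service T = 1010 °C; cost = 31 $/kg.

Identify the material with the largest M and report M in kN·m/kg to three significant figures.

candidate G, M = 126 kN·m/kg

Screen on constraints: max service T ≥ 590 °C; cost ≤ 40 $/kg. Survivors: candidate D, candidate G.
Convert each candidate to consistent units, then evaluate M:
  candidate D: σ_y = 353.7 MPa, ρ = 3204 kg/m³
  candidate G: σ_y = 1082 MPa, ρ = 8580 kg/m³
  candidate G: M = 126 kN·m/kg
  candidate D: M = 110 kN·m/kg
Highest index: candidate G.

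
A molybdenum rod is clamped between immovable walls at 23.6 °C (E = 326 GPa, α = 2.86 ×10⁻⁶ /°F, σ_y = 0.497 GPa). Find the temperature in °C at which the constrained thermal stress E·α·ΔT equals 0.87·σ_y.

α = 2.86×10⁻⁶/°F × 9/5 = 5.15×10⁻⁶/K.
σ_y = 0.497 GPa = 497.0 MPa.
E·α·ΔT = 432.4 MPa ⇒ ΔT = 432.4 / (326.0×10³ × 5.15×10⁻⁶) = 257.6 K.
T = 23.6 + 257.6 = 281.2 °C.

281 °C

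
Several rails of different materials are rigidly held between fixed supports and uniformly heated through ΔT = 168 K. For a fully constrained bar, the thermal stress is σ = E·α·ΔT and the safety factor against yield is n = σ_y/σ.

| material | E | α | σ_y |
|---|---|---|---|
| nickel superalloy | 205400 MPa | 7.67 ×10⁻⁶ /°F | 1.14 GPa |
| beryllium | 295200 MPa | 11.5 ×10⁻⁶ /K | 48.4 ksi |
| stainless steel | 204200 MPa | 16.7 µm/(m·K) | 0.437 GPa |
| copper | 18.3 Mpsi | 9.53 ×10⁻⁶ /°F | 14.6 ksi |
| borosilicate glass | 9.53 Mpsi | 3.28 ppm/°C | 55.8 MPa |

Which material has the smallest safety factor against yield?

copper

Converting E to GPa, α to ×10⁻⁶/K, σ_y to MPa, then σ and n for each:
  nickel superalloy: E = 205.4, α = 13.8, σ_y = 1140 → σ = 476 MPa, n = 2.39
  beryllium: E = 295.2, α = 11.5, σ_y = 333.7 → σ = 570 MPa, n = 0.585
  stainless steel: E = 204.2, α = 16.7, σ_y = 437.0 → σ = 573 MPa, n = 0.763
  copper: E = 126.2, α = 17.2, σ_y = 100.7 → σ = 364 MPa, n = 0.277
  borosilicate glass: E = 65.71, α = 3.28, σ_y = 55.80 → σ = 36.2 MPa, n = 1.54
Smallest n: copper with n = 0.277.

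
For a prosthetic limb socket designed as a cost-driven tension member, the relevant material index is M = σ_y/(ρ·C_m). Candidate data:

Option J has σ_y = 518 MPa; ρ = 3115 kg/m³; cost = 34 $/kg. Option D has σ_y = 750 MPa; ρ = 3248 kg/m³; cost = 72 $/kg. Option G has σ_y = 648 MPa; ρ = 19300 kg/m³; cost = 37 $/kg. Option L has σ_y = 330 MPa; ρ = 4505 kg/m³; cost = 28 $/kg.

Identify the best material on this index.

option J

Per-candidate index values:
  option J: M = 4.89 kN·m per $
  option D: M = 3.21 kN·m per $
  option L: M = 2.62 kN·m per $
  option G: M = 0.907 kN·m per $
The maximum is for option J.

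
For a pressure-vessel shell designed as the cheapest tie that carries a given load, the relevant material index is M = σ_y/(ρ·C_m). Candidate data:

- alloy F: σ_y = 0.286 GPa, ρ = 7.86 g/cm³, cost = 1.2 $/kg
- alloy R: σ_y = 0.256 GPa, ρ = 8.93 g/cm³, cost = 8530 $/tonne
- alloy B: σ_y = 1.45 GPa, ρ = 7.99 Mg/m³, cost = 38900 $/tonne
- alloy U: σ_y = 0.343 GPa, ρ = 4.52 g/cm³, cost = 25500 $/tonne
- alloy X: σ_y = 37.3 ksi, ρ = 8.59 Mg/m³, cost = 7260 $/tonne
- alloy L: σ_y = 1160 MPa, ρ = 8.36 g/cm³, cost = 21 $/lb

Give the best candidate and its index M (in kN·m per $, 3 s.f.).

Convert each candidate to consistent units, then evaluate M:
  alloy F: σ_y = 286.0 MPa, ρ = 7860 kg/m³, cost = 1.200 $/kg
  alloy R: σ_y = 256.0 MPa, ρ = 8930 kg/m³, cost = 8.530 $/kg
  alloy B: σ_y = 1450 MPa, ρ = 7990 kg/m³, cost = 38.90 $/kg
  alloy U: σ_y = 343.0 MPa, ρ = 4520 kg/m³, cost = 25.50 $/kg
  alloy X: σ_y = 257.2 MPa, ρ = 8590 kg/m³, cost = 7.260 $/kg
  alloy L: σ_y = 1160 MPa, ρ = 8360 kg/m³, cost = 46.30 $/kg
  alloy F: M = 30.3 kN·m per $
  alloy B: M = 4.67 kN·m per $
  alloy X: M = 4.12 kN·m per $
  alloy R: M = 3.36 kN·m per $
  alloy L: M = 3.00 kN·m per $
  alloy U: M = 2.98 kN·m per $
The maximum is for alloy F.

alloy F, M = 30.3 kN·m per $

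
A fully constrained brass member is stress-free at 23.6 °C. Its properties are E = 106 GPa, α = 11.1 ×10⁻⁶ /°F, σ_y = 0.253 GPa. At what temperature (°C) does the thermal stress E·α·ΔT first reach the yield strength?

143 °C

α = 11.1×10⁻⁶/°F × 9/5 = 20.0×10⁻⁶/K.
σ_y = 0.253 GPa = 253.0 MPa.
E·α·ΔT = 253.0 MPa ⇒ ΔT = 253.0 / (106.0×10³ × 20.0×10⁻⁶) = 119.5 K.
T = 23.6 + 119.5 = 143.1 °C.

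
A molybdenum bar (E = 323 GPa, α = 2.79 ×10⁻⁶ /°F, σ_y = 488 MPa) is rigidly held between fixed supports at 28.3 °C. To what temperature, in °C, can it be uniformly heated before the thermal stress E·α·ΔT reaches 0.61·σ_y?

212 °C

α = 2.79×10⁻⁶/°F × 9/5 = 5.02×10⁻⁶/K.
E·α·ΔT = 297.7 MPa ⇒ ΔT = 297.7 / (323.0×10³ × 5.02×10⁻⁶) = 183.5 K.
T = 28.3 + 183.5 = 211.8 °C.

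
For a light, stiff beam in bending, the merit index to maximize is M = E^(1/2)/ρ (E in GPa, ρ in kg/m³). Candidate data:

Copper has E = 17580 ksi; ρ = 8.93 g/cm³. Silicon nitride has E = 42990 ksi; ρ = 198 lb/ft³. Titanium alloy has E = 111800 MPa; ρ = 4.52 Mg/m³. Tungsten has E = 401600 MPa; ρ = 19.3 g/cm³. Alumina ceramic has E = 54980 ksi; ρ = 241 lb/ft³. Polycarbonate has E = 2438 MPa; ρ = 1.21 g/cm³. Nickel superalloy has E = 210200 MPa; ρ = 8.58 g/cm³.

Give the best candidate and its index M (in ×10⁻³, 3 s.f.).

silicon nitride, M = 5.43×10⁻³

Convert each candidate to consistent units, then evaluate M:
  copper: E = 121.2 GPa, ρ = 8930 kg/m³
  silicon nitride: E = 296.4 GPa, ρ = 3172 kg/m³
  titanium alloy: E = 111.8 GPa, ρ = 4520 kg/m³
  tungsten: E = 401.6 GPa, ρ = 19300 kg/m³
  alumina ceramic: E = 379.1 GPa, ρ = 3860 kg/m³
  polycarbonate: E = 2.438 GPa, ρ = 1210 kg/m³
  nickel superalloy: E = 210.2 GPa, ρ = 8580 kg/m³
  silicon nitride: M = 5.43×10⁻³
  alumina ceramic: M = 5.04×10⁻³
  titanium alloy: M = 2.34×10⁻³
  nickel superalloy: M = 1.69×10⁻³
  polycarbonate: M = 1.29×10⁻³
  copper: M = 1.23×10⁻³
  tungsten: M = 1.04×10⁻³
Silicon nitride has the largest M.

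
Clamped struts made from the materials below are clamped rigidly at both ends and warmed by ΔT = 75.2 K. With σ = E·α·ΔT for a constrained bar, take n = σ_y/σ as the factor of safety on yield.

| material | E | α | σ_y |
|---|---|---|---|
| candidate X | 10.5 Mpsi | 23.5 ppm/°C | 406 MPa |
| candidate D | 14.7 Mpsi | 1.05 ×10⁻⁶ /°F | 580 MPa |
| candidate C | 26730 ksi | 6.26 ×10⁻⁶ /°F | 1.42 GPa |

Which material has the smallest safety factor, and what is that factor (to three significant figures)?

Per material, after unit conversion:
  candidate X: E = 72.39, α = 23.5, σ_y = 406.0 → σ = 128 MPa, n = 3.17
  candidate D: E = 101.4, α = 1.89, σ_y = 580.0 → σ = 14.4 MPa, n = 40.3
  candidate C: E = 184.3, α = 11.3, σ_y = 1420 → σ = 156 MPa, n = 9.09
Smallest n: candidate X with n = 3.17.

candidate X, n = 3.17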